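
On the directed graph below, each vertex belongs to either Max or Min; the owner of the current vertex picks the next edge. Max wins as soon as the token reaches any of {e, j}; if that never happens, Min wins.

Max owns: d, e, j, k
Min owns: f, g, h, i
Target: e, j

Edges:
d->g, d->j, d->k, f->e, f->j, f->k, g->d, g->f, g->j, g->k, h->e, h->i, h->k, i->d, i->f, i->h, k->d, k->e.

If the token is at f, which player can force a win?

Max

A0 = {e, j}
A1: add {d, k} — d (Max) has d→j; k (Max) has k→e.
A2: add {f} — f (Min): all of {e, j, k} already in.
f ∈ A2, so Max can force the target.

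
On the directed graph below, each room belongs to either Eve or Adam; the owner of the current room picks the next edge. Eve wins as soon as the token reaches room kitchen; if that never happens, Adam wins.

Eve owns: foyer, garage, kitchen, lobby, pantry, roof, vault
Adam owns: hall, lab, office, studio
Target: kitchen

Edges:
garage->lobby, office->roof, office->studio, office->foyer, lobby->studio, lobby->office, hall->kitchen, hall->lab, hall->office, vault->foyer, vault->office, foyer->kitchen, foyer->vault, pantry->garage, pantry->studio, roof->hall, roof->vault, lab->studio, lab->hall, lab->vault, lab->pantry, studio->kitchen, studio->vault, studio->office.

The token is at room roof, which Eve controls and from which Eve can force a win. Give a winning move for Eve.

A0 = {kitchen}
A1: add {foyer} — foyer (Eve) has foyer→kitchen.
A2: add {vault} — vault (Eve) has vault→foyer.
A3: add {roof} — roof (Eve) has roof→vault.
A4 = A3; e.g. garage (Eve) has no edge into A3. Fixed point.
From roof, successor vault is in the attractor (rank 2); the other successor hall is not.

vault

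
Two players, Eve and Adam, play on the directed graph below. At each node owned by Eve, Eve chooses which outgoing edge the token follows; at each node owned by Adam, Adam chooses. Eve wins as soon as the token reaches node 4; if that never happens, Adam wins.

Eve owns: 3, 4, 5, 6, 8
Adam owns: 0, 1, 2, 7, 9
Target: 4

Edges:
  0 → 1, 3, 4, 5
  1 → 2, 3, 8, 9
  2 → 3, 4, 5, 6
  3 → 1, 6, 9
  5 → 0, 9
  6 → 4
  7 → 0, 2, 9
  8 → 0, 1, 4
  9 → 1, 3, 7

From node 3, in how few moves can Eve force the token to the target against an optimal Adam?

A0 = {4}
A1: add {6, 8} — 6 (Eve) has 6→4; 8 (Eve) has 8→4.
A2: add {3} — 3 (Eve) has 3→6.
A3 = A2; e.g. 0 (Adam) can still go to 1. Fixed point.
3 enters the attractor at level 2, so Eve can force the target in 2 moves from there.

2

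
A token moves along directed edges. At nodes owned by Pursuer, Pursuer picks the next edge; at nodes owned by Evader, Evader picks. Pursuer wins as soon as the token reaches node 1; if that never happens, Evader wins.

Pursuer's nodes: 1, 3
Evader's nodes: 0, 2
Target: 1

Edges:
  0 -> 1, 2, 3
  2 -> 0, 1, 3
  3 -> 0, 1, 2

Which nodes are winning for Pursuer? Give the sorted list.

A0 = {1}
A1: add {3} — 3 (Pursuer) has 3→1.
A2 = A1; e.g. 0 (Evader) can still go to 2. Fixed point.
Pursuer's winning region = {1, 3}.

1, 3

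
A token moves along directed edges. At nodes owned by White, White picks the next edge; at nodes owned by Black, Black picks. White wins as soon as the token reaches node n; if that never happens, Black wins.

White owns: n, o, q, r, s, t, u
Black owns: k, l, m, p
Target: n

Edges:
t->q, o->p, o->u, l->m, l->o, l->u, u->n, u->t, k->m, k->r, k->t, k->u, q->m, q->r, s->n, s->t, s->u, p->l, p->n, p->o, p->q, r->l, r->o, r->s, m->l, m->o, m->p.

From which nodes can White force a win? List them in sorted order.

n, o, q, r, s, t, u

A0 = {n}
A1: add {s, u} — s (White) has s→n; u (White) has u→n.
A2: add {o, r} — o (White) has o→u; r (White) has r→s.
A3: add {q} — q (White) has q→r.
A4: add {t} — t (White) has t→q.
A5 = A4; e.g. k (Black) can still go to m. Fixed point.
White's winning region = {n, o, q, r, s, t, u}.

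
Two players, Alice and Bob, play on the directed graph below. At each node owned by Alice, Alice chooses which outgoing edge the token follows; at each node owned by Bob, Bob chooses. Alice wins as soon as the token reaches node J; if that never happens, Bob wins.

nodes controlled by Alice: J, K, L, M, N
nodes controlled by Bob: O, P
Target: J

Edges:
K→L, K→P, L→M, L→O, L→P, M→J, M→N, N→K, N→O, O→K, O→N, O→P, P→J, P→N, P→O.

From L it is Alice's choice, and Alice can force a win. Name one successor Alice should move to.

A0 = {J}
A1: add {M} — M (Alice) has M→J.
A2: add {L} — L (Alice) has L→M.
A3: add {K} — K (Alice) has K→L.
A4: add {N} — N (Alice) has N→K.
A5 = A4; e.g. O (Bob) can still go to P. Fixed point.
From L, successor M is in the attractor (rank 1); the other successors O, P are not.

M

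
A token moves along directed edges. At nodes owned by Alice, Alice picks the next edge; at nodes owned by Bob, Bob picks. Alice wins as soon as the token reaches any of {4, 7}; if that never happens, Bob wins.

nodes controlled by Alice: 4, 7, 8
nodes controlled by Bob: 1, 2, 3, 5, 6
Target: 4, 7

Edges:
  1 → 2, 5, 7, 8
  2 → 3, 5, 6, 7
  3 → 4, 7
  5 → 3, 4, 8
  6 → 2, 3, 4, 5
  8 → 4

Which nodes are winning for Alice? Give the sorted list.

A0 = {4, 7}
A1: add {3, 8} — 3 (Bob): all of {4, 7} already in; 8 (Alice) has 8→4.
A2: add {5} — 5 (Bob): all of {3, 4, 8} already in.
A3 = A2; e.g. 1 (Bob) can still go to 2. Fixed point.
Alice's winning region = {3, 4, 5, 7, 8}.

3, 4, 5, 7, 8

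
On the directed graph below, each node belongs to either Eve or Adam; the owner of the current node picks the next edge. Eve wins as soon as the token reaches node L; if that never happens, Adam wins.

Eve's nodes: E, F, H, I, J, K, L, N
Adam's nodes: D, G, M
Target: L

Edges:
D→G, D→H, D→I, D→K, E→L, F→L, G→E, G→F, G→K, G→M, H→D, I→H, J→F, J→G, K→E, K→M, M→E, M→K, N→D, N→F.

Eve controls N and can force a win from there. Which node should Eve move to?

A0 = {L}
A1: add {E, F} — E (Eve) has E→L; F (Eve) has F→L.
A2: add {J, K, N} — J (Eve) has J→F; K (Eve) has K→E; N (Eve) has N→F.
A3: add {M} — M (Adam): all of {E, K} already in.
A4: add {G} — G (Adam): all of {E, F, K, M} already in.
A5 = A4; e.g. D (Adam) can still go to H. Fixed point.
From N, successor F is in the attractor (rank 1); the other successor D is not.

F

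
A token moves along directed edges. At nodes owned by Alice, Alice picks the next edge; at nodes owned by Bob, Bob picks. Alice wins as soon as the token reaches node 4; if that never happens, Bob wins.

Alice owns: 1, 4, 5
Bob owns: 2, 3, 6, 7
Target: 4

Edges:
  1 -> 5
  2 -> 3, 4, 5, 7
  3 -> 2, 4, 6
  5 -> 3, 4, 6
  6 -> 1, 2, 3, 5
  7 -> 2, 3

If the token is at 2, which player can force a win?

A0 = {4}
A1: add {5} — 5 (Alice) has 5→4.
A2: add {1} — 1 (Alice) has 1→5.
A3 = A2; e.g. 2 (Bob) can still go to 3. Fixed point.
2 never enters the attractor, so Bob can avoid the target forever.

Bob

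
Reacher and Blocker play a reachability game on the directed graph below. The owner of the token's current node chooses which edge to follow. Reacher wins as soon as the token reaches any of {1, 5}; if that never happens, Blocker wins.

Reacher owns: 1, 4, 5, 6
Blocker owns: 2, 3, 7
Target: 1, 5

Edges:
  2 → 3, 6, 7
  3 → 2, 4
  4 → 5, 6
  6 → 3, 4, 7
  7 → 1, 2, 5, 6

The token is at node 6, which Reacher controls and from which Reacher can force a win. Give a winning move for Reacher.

4

A0 = {1, 5}
A1: add {4} — 4 (Reacher) has 4→5.
A2: add {6} — 6 (Reacher) has 6→4.
A3 = A2; e.g. 2 (Blocker) can still go to 3. Fixed point.
From 6, successor 4 is in the attractor (rank 1); the other successors 3, 7 are not.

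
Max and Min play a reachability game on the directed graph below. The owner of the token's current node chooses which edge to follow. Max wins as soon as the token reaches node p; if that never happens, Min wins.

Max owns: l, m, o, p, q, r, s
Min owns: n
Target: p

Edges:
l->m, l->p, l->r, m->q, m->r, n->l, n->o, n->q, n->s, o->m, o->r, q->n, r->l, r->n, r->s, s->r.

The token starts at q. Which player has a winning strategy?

A0 = {p}
A1: add {l} — l (Max) has l→p.
A2: add {r} — r (Max) has r→l.
A3: add {m, o, s} — m (Max) has m→r; o (Max) has o→r; s (Max) has s→r.
A4 = A3; e.g. n (Min) can still go to q. Fixed point.
q never enters the attractor, so Min can avoid the target forever.

Min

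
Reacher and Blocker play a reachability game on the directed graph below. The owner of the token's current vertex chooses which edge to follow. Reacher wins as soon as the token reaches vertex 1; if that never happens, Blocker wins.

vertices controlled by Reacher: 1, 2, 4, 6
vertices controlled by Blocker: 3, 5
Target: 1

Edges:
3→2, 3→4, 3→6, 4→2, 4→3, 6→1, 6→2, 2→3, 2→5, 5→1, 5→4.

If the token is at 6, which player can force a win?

A0 = {1}
A1: add {6} — 6 (Reacher) has 6→1.
A2 = A1; e.g. 2 (Reacher) has no edge into A1. Fixed point.
6 ∈ A1, so Reacher can force the target.

Reacher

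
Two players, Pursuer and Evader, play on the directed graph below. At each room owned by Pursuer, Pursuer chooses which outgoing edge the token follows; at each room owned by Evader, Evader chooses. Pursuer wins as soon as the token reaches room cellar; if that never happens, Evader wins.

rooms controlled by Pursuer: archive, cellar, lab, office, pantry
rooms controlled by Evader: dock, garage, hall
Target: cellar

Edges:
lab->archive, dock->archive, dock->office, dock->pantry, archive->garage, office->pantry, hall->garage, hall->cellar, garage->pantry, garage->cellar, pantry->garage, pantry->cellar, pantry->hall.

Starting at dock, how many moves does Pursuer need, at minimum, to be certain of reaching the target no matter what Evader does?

A0 = {cellar}
A1: add {pantry} — pantry (Pursuer) has pantry→cellar.
A2: add {garage, office} — garage (Evader): all of {pantry, cellar} already in; office (Pursuer) has office→pantry.
A3: add {archive, hall} — archive (Pursuer) has archive→garage; hall (Evader): all of {garage, cellar} already in.
A4: add {dock, lab} — lab (Pursuer) has lab→archive; dock (Evader): all of {archive, office, pantry} already in.
A4 = all vertices. Fixed point.
dock enters the attractor at level 4, so Pursuer can force the target in 4 moves from there.

4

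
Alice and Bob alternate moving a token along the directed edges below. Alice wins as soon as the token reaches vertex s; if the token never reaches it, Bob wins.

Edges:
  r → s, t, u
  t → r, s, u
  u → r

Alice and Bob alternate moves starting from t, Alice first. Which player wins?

Alice

Track states (vertex, player-to-move).
A0 = {(s,Alice), (s,Bob)}
A1: add {(r,Alice), (t,Alice)}.
(t,Alice) ∈ A1 ⇒ Alice forces the target.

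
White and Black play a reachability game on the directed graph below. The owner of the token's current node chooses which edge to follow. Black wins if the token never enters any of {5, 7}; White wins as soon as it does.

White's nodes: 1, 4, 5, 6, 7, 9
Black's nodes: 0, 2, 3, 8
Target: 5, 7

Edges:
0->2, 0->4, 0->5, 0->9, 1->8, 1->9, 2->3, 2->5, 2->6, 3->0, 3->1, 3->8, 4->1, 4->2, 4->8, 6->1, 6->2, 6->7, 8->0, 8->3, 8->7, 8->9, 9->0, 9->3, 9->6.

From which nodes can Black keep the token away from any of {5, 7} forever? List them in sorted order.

A0 = {5, 7}
A1: add {6} — 6 (White) has 6→7.
A2: add {9} — 9 (White) has 9→6.
A3: add {1} — 1 (White) has 1→9.
A4: add {4} — 4 (White) has 4→1.
A5 = A4; e.g. 0 (Black) can still go to 2. Fixed point.
White's attractor = {1, 4, 5, 6, 7, 9}; Black avoids the target exactly from the complement.

0, 2, 3, 8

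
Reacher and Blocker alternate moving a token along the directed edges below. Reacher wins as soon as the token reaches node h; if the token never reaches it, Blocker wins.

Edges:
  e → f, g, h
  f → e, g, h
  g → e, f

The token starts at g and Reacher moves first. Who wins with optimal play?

Blocker

Track states (vertex, player-to-move).
A0 = {(h,Reacher), (h,Blocker)}
A1: add {(e,Reacher), (f,Reacher)}.
A2: add {(g,Blocker)}.
A3 = A2; e.g. (e,Blocker) stays out. (g,Reacher) never enters ⇒ Blocker avoids the target.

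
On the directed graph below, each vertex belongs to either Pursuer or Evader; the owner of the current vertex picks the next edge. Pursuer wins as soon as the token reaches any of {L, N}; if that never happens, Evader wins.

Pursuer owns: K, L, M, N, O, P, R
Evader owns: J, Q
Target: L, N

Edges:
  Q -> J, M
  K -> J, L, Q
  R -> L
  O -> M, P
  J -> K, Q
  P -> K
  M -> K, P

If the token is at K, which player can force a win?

A0 = {L, N}
A1: add {K, R} — K (Pursuer) has K→L; R (Pursuer) has R→L.
K ∈ A1, so Pursuer can force the target.

Pursuer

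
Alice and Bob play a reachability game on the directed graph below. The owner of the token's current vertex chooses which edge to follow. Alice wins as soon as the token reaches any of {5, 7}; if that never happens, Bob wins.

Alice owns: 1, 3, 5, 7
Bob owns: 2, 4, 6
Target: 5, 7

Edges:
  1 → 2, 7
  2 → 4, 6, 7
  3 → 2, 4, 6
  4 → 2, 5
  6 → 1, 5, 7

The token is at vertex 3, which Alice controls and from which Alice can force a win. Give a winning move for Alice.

A0 = {5, 7}
A1: add {1} — 1 (Alice) has 1→7.
A2: add {6} — 6 (Bob): all of {1, 5, 7} already in.
A3: add {3} — 3 (Alice) has 3→6.
A4 = A3; e.g. 2 (Bob) can still go to 4. Fixed point.
From 3, successor 6 is in the attractor (rank 2); the other successors 2, 4 are not.

6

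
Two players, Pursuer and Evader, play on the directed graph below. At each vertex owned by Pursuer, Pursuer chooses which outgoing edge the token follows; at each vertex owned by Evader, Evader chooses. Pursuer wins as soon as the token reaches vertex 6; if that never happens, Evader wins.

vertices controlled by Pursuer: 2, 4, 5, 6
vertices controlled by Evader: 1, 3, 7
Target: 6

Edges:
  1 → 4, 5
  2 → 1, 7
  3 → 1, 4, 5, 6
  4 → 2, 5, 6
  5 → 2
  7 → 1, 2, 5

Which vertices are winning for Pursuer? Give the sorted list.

4, 6

A0 = {6}
A1: add {4} — 4 (Pursuer) has 4→6.
A2 = A1; e.g. 1 (Evader) can still go to 5. Fixed point.
Pursuer's winning region = {4, 6}.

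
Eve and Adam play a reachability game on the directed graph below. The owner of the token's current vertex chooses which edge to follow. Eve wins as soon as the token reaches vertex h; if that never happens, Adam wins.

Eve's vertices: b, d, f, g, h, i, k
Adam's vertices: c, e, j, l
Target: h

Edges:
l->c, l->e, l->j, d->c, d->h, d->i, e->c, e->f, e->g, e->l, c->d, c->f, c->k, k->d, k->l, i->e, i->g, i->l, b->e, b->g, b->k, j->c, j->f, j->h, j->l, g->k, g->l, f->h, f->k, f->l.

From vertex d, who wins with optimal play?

Eve

A0 = {h}
A1: add {d, f} — d (Eve) has d→h; f (Eve) has f→h.
d ∈ A1, so Eve can force the target.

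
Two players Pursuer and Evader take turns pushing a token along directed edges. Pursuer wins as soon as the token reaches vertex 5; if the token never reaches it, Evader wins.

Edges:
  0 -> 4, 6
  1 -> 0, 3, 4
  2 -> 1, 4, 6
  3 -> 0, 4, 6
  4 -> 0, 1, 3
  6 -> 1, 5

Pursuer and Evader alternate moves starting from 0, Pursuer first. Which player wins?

Evader

Track states (vertex, player-to-move).
A0 = {(5,Pursuer), (5,Evader)}
A1: add {(6,Pursuer)}.
A2 = A1; e.g. (0,Pursuer) stays out. (0,Pursuer) never enters ⇒ Evader avoids the target.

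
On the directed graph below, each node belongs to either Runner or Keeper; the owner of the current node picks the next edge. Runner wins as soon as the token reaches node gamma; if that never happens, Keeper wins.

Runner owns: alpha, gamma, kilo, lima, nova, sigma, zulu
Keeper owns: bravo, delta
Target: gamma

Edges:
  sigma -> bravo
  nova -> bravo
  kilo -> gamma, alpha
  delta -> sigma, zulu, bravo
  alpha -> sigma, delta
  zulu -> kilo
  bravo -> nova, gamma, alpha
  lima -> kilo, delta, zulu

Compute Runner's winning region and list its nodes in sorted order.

A0 = {gamma}
A1: add {kilo} — kilo (Runner) has kilo→gamma.
A2: add {lima, zulu} — zulu (Runner) has zulu→kilo; lima (Runner) has lima→kilo.
A3 = A2; e.g. sigma (Runner) has no edge into A2. Fixed point.
Runner's winning region = {gamma, kilo, lima, zulu}.

gamma, kilo, lima, zulu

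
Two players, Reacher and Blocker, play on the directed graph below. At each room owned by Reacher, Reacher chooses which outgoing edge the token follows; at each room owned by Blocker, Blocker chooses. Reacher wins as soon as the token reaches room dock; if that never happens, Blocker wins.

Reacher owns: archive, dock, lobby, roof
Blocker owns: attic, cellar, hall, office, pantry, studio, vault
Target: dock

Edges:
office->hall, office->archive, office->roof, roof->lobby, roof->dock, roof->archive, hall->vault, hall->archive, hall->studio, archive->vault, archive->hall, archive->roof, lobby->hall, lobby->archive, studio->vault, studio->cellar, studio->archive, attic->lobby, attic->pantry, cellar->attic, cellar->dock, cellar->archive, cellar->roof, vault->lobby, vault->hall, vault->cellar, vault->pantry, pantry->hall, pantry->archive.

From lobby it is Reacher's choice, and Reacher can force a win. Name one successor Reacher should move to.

A0 = {dock}
A1: add {roof} — roof (Reacher) has roof→dock.
A2: add {archive} — archive (Reacher) has archive→roof.
A3: add {lobby} — lobby (Reacher) has lobby→archive.
A4 = A3; e.g. vault (Blocker) can still go to hall. Fixed point.
From lobby, successor archive is in the attractor (rank 2); the other successor hall is not.

archive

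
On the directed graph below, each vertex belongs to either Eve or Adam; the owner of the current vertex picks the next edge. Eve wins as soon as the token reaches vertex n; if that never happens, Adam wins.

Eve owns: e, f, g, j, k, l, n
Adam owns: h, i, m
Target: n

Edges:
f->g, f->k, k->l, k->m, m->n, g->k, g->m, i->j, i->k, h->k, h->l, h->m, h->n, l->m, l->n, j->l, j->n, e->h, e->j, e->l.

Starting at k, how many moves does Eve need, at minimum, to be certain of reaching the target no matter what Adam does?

2

A0 = {n}
A1: add {j, l, m} — j (Eve) has j→n; l (Eve) has l→n; m (Adam): all of {n} already in.
A2: add {e, g, k} — e (Eve) has e→j; g (Eve) has g→m; k (Eve) has k→l.
k enters the attractor at level 2, so Eve can force the target in 2 moves from there.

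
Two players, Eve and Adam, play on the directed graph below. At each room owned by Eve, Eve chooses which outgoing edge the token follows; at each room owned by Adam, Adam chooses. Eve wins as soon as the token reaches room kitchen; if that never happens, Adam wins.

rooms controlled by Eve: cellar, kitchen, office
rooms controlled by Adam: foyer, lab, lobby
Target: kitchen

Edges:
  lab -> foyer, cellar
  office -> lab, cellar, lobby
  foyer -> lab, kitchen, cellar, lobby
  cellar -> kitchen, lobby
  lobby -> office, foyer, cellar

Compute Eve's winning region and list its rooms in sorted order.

A0 = {kitchen}
A1: add {cellar} — cellar (Eve) has cellar→kitchen.
A2: add {office} — office (Eve) has office→cellar.
A3 = A2; e.g. lab (Adam) can still go to foyer. Fixed point.
Eve's winning region = {cellar, kitchen, office}.

cellar, kitchen, office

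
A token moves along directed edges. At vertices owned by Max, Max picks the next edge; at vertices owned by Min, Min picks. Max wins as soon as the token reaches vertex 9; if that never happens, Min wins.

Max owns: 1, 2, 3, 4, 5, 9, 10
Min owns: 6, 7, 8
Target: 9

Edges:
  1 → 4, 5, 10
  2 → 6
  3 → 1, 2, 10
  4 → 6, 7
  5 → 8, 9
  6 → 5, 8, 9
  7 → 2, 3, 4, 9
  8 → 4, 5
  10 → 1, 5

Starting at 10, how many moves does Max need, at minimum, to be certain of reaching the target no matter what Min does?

A0 = {9}
A1: add {5} — 5 (Max) has 5→9.
A2: add {1, 10} — 1 (Max) has 1→5; 10 (Max) has 10→5.
10 enters the attractor at level 2, so Max can force the target in 2 moves from there.

2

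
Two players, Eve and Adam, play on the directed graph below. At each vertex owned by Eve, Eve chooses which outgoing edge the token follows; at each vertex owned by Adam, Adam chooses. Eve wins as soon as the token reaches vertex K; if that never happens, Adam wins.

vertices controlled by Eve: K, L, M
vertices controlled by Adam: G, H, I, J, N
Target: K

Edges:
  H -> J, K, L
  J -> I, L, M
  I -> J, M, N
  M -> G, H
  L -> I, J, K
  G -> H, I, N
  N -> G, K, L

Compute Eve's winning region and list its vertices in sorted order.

A0 = {K}
A1: add {L} — L (Eve) has L→K.
A2 = A1; e.g. G (Adam) can still go to H. Fixed point.
Eve's winning region = {K, L}.

K, L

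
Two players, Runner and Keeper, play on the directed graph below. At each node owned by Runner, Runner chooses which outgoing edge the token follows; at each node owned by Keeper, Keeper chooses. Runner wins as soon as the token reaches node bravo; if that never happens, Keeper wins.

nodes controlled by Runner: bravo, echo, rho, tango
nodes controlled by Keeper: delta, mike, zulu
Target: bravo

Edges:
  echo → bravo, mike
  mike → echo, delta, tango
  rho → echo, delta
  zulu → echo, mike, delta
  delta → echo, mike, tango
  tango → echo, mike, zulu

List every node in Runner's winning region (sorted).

bravo, echo, rho, tango

A0 = {bravo}
A1: add {echo} — echo (Runner) has echo→bravo.
A2: add {rho, tango} — rho (Runner) has rho→echo; tango (Runner) has tango→echo.
A3 = A2; e.g. mike (Keeper) can still go to delta. Fixed point.
Runner's winning region = {bravo, echo, rho, tango}.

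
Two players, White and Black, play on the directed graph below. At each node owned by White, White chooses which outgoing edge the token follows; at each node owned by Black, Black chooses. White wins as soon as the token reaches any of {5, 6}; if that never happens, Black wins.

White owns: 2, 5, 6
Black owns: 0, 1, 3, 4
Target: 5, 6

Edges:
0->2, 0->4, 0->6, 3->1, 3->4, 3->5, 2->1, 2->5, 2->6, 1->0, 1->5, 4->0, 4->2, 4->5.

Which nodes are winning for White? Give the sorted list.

2, 5, 6

A0 = {5, 6}
A1: add {2} — 2 (White) has 2→5.
A2 = A1; e.g. 0 (Black) can still go to 4. Fixed point.
White's winning region = {2, 5, 6}.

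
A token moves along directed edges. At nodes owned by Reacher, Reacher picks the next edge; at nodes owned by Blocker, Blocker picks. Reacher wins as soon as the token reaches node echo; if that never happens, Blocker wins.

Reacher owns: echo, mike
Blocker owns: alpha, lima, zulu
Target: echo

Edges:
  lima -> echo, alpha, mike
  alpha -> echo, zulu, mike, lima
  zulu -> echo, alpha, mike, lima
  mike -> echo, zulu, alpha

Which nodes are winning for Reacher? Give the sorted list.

echo, mike

A0 = {echo}
A1: add {mike} — mike (Reacher) has mike→echo.
A2 = A1; e.g. zulu (Blocker) can still go to alpha. Fixed point.
Reacher's winning region = {echo, mike}.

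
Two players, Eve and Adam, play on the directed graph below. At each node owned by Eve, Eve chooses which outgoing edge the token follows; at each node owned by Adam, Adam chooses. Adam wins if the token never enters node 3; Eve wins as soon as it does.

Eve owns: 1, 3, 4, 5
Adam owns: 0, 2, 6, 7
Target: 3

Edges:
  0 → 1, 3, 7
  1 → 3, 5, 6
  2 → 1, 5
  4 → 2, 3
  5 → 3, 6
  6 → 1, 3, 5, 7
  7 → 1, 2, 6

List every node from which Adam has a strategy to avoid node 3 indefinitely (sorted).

0, 6, 7

A0 = {3}
A1: add {1, 4, 5} — 1 (Eve) has 1→3; 4 (Eve) has 4→3; 5 (Eve) has 5→3.
A2: add {2} — 2 (Adam): all of {1, 5} already in.
A3 = A2; e.g. 0 (Adam) can still go to 7. Fixed point.
Eve's attractor = {1, 2, 3, 4, 5}; Adam avoids the target exactly from the complement.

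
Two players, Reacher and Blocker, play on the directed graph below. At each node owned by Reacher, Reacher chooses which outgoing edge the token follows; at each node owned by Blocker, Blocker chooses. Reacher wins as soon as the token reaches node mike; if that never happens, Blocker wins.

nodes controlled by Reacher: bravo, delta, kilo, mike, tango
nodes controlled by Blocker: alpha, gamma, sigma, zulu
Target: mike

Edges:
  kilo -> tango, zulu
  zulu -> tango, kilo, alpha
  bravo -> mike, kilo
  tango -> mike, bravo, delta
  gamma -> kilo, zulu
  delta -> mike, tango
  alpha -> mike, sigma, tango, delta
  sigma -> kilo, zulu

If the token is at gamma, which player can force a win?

Blocker

A0 = {mike}
A1: add {bravo, delta, tango} — bravo (Reacher) has bravo→mike; tango (Reacher) has tango→mike; delta (Reacher) has delta→mike.
A2: add {kilo} — kilo (Reacher) has kilo→tango.
A3 = A2; e.g. sigma (Blocker) can still go to zulu. Fixed point.
gamma never enters the attractor, so Blocker can avoid the target forever.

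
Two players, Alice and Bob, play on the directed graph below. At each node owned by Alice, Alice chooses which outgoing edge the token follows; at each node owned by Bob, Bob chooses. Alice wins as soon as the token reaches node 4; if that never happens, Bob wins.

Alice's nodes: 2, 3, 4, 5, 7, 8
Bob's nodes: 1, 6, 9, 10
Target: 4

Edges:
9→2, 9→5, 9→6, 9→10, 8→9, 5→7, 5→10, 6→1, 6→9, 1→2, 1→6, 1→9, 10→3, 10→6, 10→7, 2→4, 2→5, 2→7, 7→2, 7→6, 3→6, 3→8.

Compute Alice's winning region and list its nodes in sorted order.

A0 = {4}
A1: add {2} — 2 (Alice) has 2→4.
A2: add {7} — 7 (Alice) has 7→2.
A3: add {5} — 5 (Alice) has 5→7.
A4 = A3; e.g. 1 (Bob) can still go to 6. Fixed point.
Alice's winning region = {2, 4, 5, 7}.

2, 4, 5, 7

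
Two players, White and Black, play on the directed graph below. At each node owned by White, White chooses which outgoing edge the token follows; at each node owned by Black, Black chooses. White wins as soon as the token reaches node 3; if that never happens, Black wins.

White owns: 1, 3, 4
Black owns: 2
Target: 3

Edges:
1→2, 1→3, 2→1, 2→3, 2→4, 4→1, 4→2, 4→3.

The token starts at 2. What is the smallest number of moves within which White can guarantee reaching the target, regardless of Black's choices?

2

A0 = {3}
A1: add {1, 4} — 1 (White) has 1→3; 4 (White) has 4→3.
A2: add {2} — 2 (Black): all of {1, 3, 4} already in.
A2 = all vertices. Fixed point.
2 enters the attractor at level 2, so White can force the target in 2 moves from there.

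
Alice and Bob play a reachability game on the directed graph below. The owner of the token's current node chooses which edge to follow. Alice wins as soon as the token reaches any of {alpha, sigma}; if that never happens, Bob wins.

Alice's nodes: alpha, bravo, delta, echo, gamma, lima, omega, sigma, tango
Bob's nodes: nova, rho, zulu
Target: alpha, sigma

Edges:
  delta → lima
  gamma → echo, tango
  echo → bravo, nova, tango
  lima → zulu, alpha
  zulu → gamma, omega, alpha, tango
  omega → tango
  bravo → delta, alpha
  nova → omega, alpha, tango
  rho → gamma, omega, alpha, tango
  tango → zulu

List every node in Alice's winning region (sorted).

A0 = {alpha, sigma}
A1: add {bravo, lima} — lima (Alice) has lima→alpha; bravo (Alice) has bravo→alpha.
A2: add {delta, echo} — delta (Alice) has delta→lima; echo (Alice) has echo→bravo.
A3: add {gamma} — gamma (Alice) has gamma→echo.
A4 = A3; e.g. zulu (Bob) can still go to omega. Fixed point.
Alice's winning region = {alpha, bravo, delta, echo, gamma, lima, sigma}.

alpha, bravo, delta, echo, gamma, lima, sigma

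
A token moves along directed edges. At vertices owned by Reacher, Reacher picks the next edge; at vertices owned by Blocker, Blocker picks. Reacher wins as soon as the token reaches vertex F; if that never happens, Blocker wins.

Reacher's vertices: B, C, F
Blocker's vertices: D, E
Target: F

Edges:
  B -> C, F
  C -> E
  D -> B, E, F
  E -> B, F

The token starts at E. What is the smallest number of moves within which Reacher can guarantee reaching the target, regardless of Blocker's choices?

2

A0 = {F}
A1: add {B} — B (Reacher) has B→F.
A2: add {E} — E (Blocker): all of {B, F} already in.
E enters the attractor at level 2, so Reacher can force the target in 2 moves from there.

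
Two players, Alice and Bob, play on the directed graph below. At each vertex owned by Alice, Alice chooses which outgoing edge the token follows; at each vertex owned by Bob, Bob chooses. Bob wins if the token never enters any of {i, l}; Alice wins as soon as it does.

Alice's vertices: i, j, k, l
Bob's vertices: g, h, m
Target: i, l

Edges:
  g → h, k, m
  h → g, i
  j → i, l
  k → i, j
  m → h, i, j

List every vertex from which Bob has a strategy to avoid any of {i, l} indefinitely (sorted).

A0 = {i, l}
A1: add {j, k} — j (Alice) has j→i; k (Alice) has k→i.
A2 = A1; e.g. g (Bob) can still go to h. Fixed point.
Alice's attractor = {i, j, k, l}; Bob avoids the target exactly from the complement.

g, h, m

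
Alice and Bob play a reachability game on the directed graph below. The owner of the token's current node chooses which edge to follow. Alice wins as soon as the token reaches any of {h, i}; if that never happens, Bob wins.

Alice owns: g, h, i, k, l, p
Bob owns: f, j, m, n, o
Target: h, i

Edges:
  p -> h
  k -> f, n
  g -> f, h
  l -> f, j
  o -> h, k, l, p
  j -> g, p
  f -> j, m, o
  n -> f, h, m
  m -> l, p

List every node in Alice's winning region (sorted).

g, h, i, j, l, m, p

A0 = {h, i}
A1: add {g, p} — g (Alice) has g→h; p (Alice) has p→h.
A2: add {j} — j (Bob): all of {g, p} already in.
A3: add {l} — l (Alice) has l→j.
A4: add {m} — m (Bob): all of {l, p} already in.
A5 = A4; e.g. f (Bob) can still go to o. Fixed point.
Alice's winning region = {g, h, i, j, l, m, p}.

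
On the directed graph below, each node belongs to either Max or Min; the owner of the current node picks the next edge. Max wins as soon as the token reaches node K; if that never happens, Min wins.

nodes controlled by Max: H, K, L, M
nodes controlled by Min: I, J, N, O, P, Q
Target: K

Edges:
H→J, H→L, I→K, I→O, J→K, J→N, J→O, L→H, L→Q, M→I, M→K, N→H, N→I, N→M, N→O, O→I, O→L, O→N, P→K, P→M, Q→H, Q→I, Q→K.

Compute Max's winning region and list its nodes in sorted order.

A0 = {K}
A1: add {M} — M (Max) has M→K.
A2: add {P} — P (Min): all of {K, M} already in.
A3 = A2; e.g. H (Max) has no edge into A2. Fixed point.
Max's winning region = {K, M, P}.

K, M, P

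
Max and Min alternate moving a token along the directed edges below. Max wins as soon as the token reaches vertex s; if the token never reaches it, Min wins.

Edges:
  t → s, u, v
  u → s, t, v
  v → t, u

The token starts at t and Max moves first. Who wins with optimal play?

Track states (vertex, player-to-move).
A0 = {(s,Max), (s,Min)}
A1: add {(t,Max), (u,Max)}.
(t,Max) ∈ A1 ⇒ Max forces the target.

Max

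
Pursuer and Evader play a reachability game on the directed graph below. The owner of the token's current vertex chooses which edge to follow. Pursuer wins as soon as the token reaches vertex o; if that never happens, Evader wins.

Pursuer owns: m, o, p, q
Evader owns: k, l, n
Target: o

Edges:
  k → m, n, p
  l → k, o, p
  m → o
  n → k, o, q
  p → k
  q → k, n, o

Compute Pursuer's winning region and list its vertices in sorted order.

A0 = {o}
A1: add {m, q} — m (Pursuer) has m→o; q (Pursuer) has q→o.
A2 = A1; e.g. k (Evader) can still go to n. Fixed point.
Pursuer's winning region = {m, o, q}.

m, o, q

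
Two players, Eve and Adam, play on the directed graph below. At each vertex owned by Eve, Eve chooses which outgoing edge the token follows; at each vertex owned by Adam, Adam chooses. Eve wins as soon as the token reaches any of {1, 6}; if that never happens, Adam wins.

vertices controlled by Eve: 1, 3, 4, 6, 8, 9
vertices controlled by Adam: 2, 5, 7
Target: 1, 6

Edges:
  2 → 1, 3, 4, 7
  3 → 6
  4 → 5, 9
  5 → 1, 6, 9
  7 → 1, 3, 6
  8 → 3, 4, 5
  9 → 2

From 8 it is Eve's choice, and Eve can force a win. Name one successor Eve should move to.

3

A0 = {1, 6}
A1: add {3} — 3 (Eve) has 3→6.
A2: add {7, 8} — 7 (Adam): all of {1, 3, 6} already in; 8 (Eve) has 8→3.
A3 = A2; e.g. 2 (Adam) can still go to 4. Fixed point.
From 8, successor 3 is in the attractor (rank 1); the other successors 4, 5 are not.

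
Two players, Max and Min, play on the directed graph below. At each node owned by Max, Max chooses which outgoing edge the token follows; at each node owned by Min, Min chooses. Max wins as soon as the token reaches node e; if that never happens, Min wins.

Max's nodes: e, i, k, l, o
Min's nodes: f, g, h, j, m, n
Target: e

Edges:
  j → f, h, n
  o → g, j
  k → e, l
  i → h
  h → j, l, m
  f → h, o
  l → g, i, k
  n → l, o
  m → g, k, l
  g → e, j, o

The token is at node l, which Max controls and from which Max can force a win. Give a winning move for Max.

A0 = {e}
A1: add {k} — k (Max) has k→e.
A2: add {l} — l (Max) has l→k.
A3 = A2; e.g. f (Min) can still go to h. Fixed point.
From l, successor k is in the attractor (rank 1); the other successors g, i are not.

k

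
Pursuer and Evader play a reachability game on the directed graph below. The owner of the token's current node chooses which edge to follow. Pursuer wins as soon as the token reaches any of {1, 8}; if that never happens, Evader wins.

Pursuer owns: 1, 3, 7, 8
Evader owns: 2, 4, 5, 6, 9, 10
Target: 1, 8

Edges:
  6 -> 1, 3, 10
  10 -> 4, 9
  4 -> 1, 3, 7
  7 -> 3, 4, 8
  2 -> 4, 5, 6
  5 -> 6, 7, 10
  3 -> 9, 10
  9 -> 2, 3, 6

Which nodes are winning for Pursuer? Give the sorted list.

1, 7, 8

A0 = {1, 8}
A1: add {7} — 7 (Pursuer) has 7→8.
A2 = A1; e.g. 2 (Evader) can still go to 4. Fixed point.
Pursuer's winning region = {1, 7, 8}.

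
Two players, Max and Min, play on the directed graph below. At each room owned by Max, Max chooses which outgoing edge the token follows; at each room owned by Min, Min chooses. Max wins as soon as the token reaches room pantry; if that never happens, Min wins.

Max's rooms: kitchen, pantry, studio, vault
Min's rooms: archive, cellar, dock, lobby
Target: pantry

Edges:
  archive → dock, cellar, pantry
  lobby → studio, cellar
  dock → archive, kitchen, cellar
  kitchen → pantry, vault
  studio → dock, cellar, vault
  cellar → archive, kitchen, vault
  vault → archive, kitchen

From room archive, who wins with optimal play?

Min

A0 = {pantry}
A1: add {kitchen} — kitchen (Max) has kitchen→pantry.
A2: add {vault} — vault (Max) has vault→kitchen.
A3: add {studio} — studio (Max) has studio→vault.
A4 = A3; e.g. archive (Min) can still go to dock. Fixed point.
archive never enters the attractor, so Min can avoid the target forever.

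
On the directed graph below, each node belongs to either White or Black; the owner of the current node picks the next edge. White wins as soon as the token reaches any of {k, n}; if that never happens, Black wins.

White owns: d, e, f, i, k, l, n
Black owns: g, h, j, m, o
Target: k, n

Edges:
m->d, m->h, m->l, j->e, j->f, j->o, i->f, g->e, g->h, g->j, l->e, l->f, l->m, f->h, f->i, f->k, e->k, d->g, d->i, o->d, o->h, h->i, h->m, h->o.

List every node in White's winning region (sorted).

d, e, f, i, k, l, n

A0 = {k, n}
A1: add {e, f} — e (White) has e→k; f (White) has f→k.
A2: add {i, l} — i (White) has i→f; l (White) has l→e.
A3: add {d} — d (White) has d→i.
A4 = A3; e.g. g (Black) can still go to h. Fixed point.
White's winning region = {d, e, f, i, k, l, n}.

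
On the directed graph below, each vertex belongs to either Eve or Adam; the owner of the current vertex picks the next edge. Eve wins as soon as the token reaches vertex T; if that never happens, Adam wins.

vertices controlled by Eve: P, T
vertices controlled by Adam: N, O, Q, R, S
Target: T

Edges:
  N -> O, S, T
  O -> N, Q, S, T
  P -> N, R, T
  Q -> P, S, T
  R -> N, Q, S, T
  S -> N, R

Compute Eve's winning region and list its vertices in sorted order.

P, T

A0 = {T}
A1: add {P} — P (Eve) has P→T.
A2 = A1; e.g. N (Adam) can still go to O. Fixed point.
Eve's winning region = {P, T}.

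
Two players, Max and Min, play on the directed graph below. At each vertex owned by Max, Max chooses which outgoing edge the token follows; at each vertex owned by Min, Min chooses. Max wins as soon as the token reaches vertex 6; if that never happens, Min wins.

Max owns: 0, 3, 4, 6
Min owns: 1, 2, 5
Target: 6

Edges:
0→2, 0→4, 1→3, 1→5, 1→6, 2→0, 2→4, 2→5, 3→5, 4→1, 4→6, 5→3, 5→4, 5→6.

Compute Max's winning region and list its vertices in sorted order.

0, 4, 6

A0 = {6}
A1: add {4} — 4 (Max) has 4→6.
A2: add {0} — 0 (Max) has 0→4.
A3 = A2; e.g. 1 (Min) can still go to 3. Fixed point.
Max's winning region = {0, 4, 6}.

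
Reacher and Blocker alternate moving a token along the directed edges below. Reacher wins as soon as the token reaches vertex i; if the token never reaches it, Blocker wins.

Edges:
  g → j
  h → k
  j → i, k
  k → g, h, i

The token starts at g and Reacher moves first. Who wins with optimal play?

Reacher

Track states (vertex, player-to-move).
A0 = {(i,Reacher), (i,Blocker)}
A1: add {(j,Reacher), (k,Reacher)}.
A2: add {(g,Blocker), (h,Blocker), (j,Blocker)}.
A3: add {(g,Reacher)}.
(g,Reacher) ∈ A3 ⇒ Reacher forces the target.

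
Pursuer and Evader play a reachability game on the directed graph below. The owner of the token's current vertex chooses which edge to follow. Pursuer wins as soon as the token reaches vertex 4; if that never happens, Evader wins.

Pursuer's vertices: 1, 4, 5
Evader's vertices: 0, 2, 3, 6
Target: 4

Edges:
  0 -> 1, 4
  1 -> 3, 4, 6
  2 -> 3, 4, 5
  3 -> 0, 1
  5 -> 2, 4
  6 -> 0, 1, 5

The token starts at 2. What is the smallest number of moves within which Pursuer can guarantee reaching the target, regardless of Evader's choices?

A0 = {4}
A1: add {1, 5} — 1 (Pursuer) has 1→4; 5 (Pursuer) has 5→4.
A2: add {0} — 0 (Evader): all of {1, 4} already in.
A3: add {3, 6} — 3 (Evader): all of {0, 1} already in; 6 (Evader): all of {0, 1, 5} already in.
A4: add {2} — 2 (Evader): all of {3, 4, 5} already in.
A4 = all vertices. Fixed point.
2 enters the attractor at level 4, so Pursuer can force the target in 4 moves from there.

4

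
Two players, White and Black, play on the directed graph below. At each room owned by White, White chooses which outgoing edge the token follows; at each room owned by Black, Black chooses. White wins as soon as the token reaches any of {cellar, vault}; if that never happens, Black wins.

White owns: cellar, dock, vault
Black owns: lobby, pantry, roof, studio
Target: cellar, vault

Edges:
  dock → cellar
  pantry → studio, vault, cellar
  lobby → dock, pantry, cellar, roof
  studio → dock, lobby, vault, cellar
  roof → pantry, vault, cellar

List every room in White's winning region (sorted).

cellar, dock, vault

A0 = {cellar, vault}
A1: add {dock} — dock (White) has dock→cellar.
A2 = A1; e.g. pantry (Black) can still go to studio. Fixed point.
White's winning region = {cellar, dock, vault}.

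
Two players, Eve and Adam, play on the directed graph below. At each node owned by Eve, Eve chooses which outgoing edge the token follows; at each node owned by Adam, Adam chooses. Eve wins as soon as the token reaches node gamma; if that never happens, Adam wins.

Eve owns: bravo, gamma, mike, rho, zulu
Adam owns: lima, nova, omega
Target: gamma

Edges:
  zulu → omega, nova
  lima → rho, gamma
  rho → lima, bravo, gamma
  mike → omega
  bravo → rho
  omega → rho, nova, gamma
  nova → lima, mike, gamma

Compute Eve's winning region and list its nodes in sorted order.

bravo, gamma, lima, rho

A0 = {gamma}
A1: add {rho} — rho (Eve) has rho→gamma.
A2: add {bravo, lima} — lima (Adam): all of {rho, gamma} already in; bravo (Eve) has bravo→rho.
A3 = A2; e.g. zulu (Eve) has no edge into A2. Fixed point.
Eve's winning region = {bravo, gamma, lima, rho}.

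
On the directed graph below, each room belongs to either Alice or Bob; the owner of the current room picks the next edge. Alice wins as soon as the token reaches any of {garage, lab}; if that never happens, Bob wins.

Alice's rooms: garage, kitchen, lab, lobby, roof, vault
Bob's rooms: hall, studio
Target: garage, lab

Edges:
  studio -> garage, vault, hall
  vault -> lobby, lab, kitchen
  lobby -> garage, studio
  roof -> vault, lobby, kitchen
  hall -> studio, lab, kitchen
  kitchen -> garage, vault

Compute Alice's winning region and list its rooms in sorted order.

garage, kitchen, lab, lobby, roof, vault

A0 = {garage, lab}
A1: add {kitchen, lobby, vault} — vault (Alice) has vault→lab; lobby (Alice) has lobby→garage; kitchen (Alice) has kitchen→garage.
A2: add {roof} — roof (Alice) has roof→vault.
A3 = A2; e.g. studio (Bob) can still go to hall. Fixed point.
Alice's winning region = {garage, kitchen, lab, lobby, roof, vault}.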